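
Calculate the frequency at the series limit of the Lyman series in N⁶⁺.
1.61e+17 Hz

The series limit corresponds to the transition from n = ∞ to n = 1.
This is the highest energy (shortest wavelength) transition in the Lyman series.

E_∞ = 0 eV
E_1 = -13.6057 × 7² / 1² = -666.679300 eV

Energy at series limit:
ΔE = E_∞ - E_1 = 0 - (-666.679300) = 666.679300 eV
E = 666.679300 eV × (1.602177 × 10⁻¹⁹ J/eV) = 1.0681e-16 J
f = E/h = 1.0681e-16 J / (6.62607 × 10⁻³⁴ J·s) = 1.61e+17 Hz

This energy equals the ionization energy from the n = 1 state of N⁶⁺.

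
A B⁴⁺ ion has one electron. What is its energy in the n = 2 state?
-85.03563 eV

For hydrogen-like ions, the energy levels scale with Z²:
E_n = -13.6057 Z² / n² eV

For B⁴⁺ (Z = 5) at n = 2:
E_2 = -13.6057 × 5² / 2²
E_2 = -13.6057 × 25 / 4
E_2 = -340.1425 / 4
E_2 = -85.03563 eV

The energy is 25 times more negative than hydrogen at the same n due to the stronger nuclear charge.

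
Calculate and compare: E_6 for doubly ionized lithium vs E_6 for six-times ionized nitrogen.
N⁶⁺ at n = 6 (E = -18.519 eV)

Using E_n = -13.6057 Z² / n² eV:

Li²⁺ (Z = 3) at n = 6:
E = -13.6057 × 3² / 6² = -13.6057 × 9 / 36 = -3.401425 eV

N⁶⁺ (Z = 7) at n = 6:
E = -13.6057 × 7² / 6² = -13.6057 × 49 / 36 = -18.518869 eV

Since -18.518869 eV < -3.401425 eV,
N⁶⁺ at n = 6 is more tightly bound (requires more energy to ionize).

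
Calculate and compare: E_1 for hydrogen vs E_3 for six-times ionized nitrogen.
N⁶⁺ at n = 3 (E = -74.075478 eV)

Using E_n = -13.6057 Z² / n² eV:

H (Z = 1) at n = 1:
E = -13.6057 × 1² / 1² = -13.6057 × 1 / 1 = -13.605700000 eV

N⁶⁺ (Z = 7) at n = 3:
E = -13.6057 × 7² / 3² = -13.6057 × 49 / 9 = -74.075477778 eV

Since -74.075477778 eV < -13.605700000 eV,
N⁶⁺ at n = 3 is more tightly bound (requires more energy to ionize).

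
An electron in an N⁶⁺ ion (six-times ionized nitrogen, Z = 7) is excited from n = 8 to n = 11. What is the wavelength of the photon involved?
252.66155 nm

First, find the transition energy using E_n = -13.6057 Z² / n² eV:
E_8 = -13.6057 × 7² / 8² = -10.416864063 eV
E_11 = -13.6057 × 7² / 11² = -5.509746281 eV

Photon energy: |ΔE| = |E_11 - E_8| = 4.907117782 eV

Convert to wavelength using E = hc/λ with hc = 1239.84 eV·nm:
λ = hc/E = 1239.84 eV·nm / 4.907117782 eV
λ = 252.66155 nm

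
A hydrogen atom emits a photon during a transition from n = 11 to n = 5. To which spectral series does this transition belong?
Pfund series

The spectral series in hydrogen are named based on the final (lower) energy level:
- Lyman series: n_final = 1 (ultraviolet)
- Balmer series: n_final = 2 (visible/near-UV)
- Paschen series: n_final = 3 (infrared)
- Brackett series: n_final = 4 (infrared)
- Pfund series: n_final = 5 (far infrared)

Since this transition ends at n = 5, it belongs to the Pfund series.

For reference, this 11 → 5 line has photon energy
ΔE = 13.6057 eV × (1/5² - 1/11²) = 0.4317841983 eV,
corresponding to wavelength λ = hc/ΔE = 1239.84 eV·nm / 0.4317841983 eV = 2871.4344 nm in the far infrared region.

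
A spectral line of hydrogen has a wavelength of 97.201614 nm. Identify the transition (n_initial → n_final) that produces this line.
n = 4 → n = 1

First, find the photon energy from the wavelength (hc = 1239.84 eV·nm):
E = hc/λ = 1239.84 eV·nm / 97.201614 nm = 12.755344 eV

The energy levels of hydrogen satisfy E_n = -13.6057 / n² eV, so an emission n_i → n_f releases
ΔE = 13.6057 × (1/n_f² − 1/n_i²) eV.

Setting ΔE equal to the photon energy:
1/n_f² − 1/n_i² = 12.755344 / 13.6057 = 0.93750002

Since 1/n_i² must be positive, we need 1/n_f² > 0.93750002, i.e. n_f ≤ 1. For each allowed n_f, solve n_i = (1/n_f² − 0.93750002)^(−1/2) and check whether it is a whole number:
  n_f = 1: 1/n_i² = 1.00000000 − 0.93750002 = 0.06249998 → n_i = 4.000  → integer, n_i = 4 ✓

Only n_f = 1 gives an integer upper level, n_i = 4.

The transition is from n = 4 to n = 1 (emission).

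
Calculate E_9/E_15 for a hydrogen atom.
2.7778

Using E_n = -13.6057 Z² / n² eV with Z = 1:

E_9 = -13.6057 / 9² = -13.6057 / 81 = -0.1679716049 eV
E_15 = -13.6057 / 15² = -13.6057 / 225 = -0.0604697778 eV

The ratio is:
E_9/E_15 = (-0.1679716049) / (-0.0604697778)
E_9/E_15 = (-13.6057/81) / (-13.6057/225)
E_9/E_15 = 225/81
E_9/E_15 = 2.7778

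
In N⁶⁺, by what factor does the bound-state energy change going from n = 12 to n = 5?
5.76

Using E_n = -13.6057 Z² / n² eV with Z = 7:

E_5 = -13.6057 × 7² / 5² = -666.6793 / 25 = -26.66717200 eV
E_12 = -13.6057 × 7² / 12² = -666.6793 / 144 = -4.62971736 eV

The ratio is:
E_5/E_12 = (-26.66717200) / (-4.62971736)
E_5/E_12 = (-666.6793/25) / (-666.6793/144)
E_5/E_12 = 144/25
E_5/E_12 = 5.76
(Note: the Z² factors cancel in the ratio.)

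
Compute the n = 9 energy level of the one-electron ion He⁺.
-0.6719 eV

For hydrogen-like ions, the energy levels scale with Z²:
E_n = -13.6057 Z² / n² eV

For He⁺ (Z = 2) at n = 9:
E_9 = -13.6057 × 2² / 9²
E_9 = -13.6057 × 4 / 81
E_9 = -54.4228 / 81
E_9 = -0.6719 eV

The energy is 4 times more negative than hydrogen at the same n due to the stronger nuclear charge.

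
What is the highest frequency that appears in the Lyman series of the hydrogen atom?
3.2898e+15 Hz

The series limit corresponds to the transition from n = ∞ to n = 1.
This is the highest energy (shortest wavelength) transition in the Lyman series.

E_∞ = 0 eV
E_1 = -13.6057 / 1² = -13.60570000 eV

Energy at series limit:
ΔE = E_∞ - E_1 = 0 - (-13.60570000) = 13.60570000 eV
E = 13.60570000 eV × (1.602177 × 10⁻¹⁹ J/eV) = 2.179874e-18 J
f = E/h = 2.179874e-18 J / (6.62607 × 10⁻³⁴ J·s) = 3.2898e+15 Hz

This energy equals the ionization energy from the n = 1 state of hydrogen.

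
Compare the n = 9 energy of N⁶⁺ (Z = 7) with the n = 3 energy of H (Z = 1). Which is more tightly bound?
N⁶⁺ at n = 9 (E = -8.230609 eV)

Using E_n = -13.6057 Z² / n² eV:

N⁶⁺ (Z = 7) at n = 9:
E = -13.6057 × 7² / 9² = -13.6057 × 49 / 81 = -8.230608642 eV

H (Z = 1) at n = 3:
E = -13.6057 × 1² / 3² = -13.6057 × 1 / 9 = -1.511744444 eV

Since -8.230608642 eV < -1.511744444 eV,
N⁶⁺ at n = 9 is more tightly bound (requires more energy to ionize).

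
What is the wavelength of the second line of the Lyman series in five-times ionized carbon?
2.84770 nm

The lines of a series are numbered from the longest wavelength (smallest ΔE) outward; the second line is the transition from n = n_f + 2 to n_f.
The Lyman series has all transitions ending at n_f = 1.

For C⁵⁺ (Z = 6), the second line (β-line) is the jump from n = 3 to n = 1:
E_3 = -13.6057 × 6² / 3² = -54.4228000 eV
E_1 = -13.6057 × 6² / 1² = -489.8052000 eV
ΔE = E_3 - E_1 = 435.3824000 eV

λ = hc/E = 1239.84 eV·nm / 435.3824000 eV
λ = 2.84770 nm

This is the β-line of the Lyman series in C⁵⁺.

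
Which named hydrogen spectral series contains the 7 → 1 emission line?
Lyman series

The spectral series in hydrogen are named based on the final (lower) energy level:
- Lyman series: n_final = 1 (ultraviolet)
- Balmer series: n_final = 2 (visible/near-UV)
- Paschen series: n_final = 3 (infrared)
- Brackett series: n_final = 4 (infrared)
- Pfund series: n_final = 5 (far infrared)

Since this transition ends at n = 1, it belongs to the Lyman series.

For reference, this 7 → 1 line has photon energy
ΔE = 13.6057 eV × (1/1² - 1/7²) = 13.3280 eV,
corresponding to wavelength λ = hc/ΔE = 1239.84 eV·nm / 13.3280 eV = 93.03 nm in the ultraviolet region.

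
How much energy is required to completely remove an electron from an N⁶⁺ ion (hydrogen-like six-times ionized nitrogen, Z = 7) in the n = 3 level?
74.08 eV

The ionization energy is the energy needed to remove the electron completely (n → ∞).

For a hydrogen-like ion with Z = 7, E_n = -13.6057 Z² / n² eV.

At n = 3: E_3 = -13.6057 × 7² / 3² = -74.07548 eV
At n = ∞: E_∞ = 0 eV

Ionization energy = E_∞ - E_3 = 0 - (-74.07548) = 74.07548 eV
Ionization energy ≈ 74.08 eV

This is also called the binding energy of the electron in state n = 3.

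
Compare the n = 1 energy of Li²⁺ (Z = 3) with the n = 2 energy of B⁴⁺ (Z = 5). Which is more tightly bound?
Li²⁺ at n = 1 (E = -122.451300 eV)

Using E_n = -13.6057 Z² / n² eV:

Li²⁺ (Z = 3) at n = 1:
E = -13.6057 × 3² / 1² = -13.6057 × 9 / 1 = -122.451300000 eV

B⁴⁺ (Z = 5) at n = 2:
E = -13.6057 × 5² / 2² = -13.6057 × 25 / 4 = -85.035625000 eV

Since -122.451300000 eV < -85.035625000 eV,
Li²⁺ at n = 1 is more tightly bound (requires more energy to ionize).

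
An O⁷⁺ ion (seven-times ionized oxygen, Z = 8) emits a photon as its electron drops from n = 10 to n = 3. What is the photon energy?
88.044 eV

The energy levels are E_n = -13.6057 Z² eV / n².

Energy at n = 10: E_10 = -13.6057 × 8² / 10² = -8.707648 eV
Energy at n = 3: E_3 = -13.6057 × 8² / 3² = -96.751644 eV

For emission (electron falling to lower state), the photon energy is:
E_photon = E_10 - E_3 = |-8.707648 - (-96.751644)|
E_photon = 88.044 eV

This energy is carried away by the emitted photon.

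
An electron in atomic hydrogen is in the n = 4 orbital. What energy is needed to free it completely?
0.8504 eV

The ionization energy is the energy needed to remove the electron completely (n → ∞).

For hydrogen, E_n = -13.6057 eV / n².

At n = 4: E_4 = -13.6057 / 4² = -0.8503563 eV
At n = ∞: E_∞ = 0 eV

Ionization energy = E_∞ - E_4 = 0 - (-0.8503563) = 0.8503563 eV
Ionization energy ≈ 0.8504 eV

This is also called the binding energy of the electron in state n = 4.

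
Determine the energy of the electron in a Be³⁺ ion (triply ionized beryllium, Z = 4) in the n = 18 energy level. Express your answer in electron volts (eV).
-0.67189 eV

The energy levels of a hydrogen-like atom are given by:
E_n = -13.6057 Z² / n² eV  (with Z = 4 for Be³⁺)

For n = 18:
E_18 = -13.6057 × 4² / 18²
E_18 = -13.6057 × 16 / 324
E_18 = -0.67189 eV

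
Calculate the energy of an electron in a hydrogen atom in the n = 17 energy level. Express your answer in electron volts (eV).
-0.04708 eV

The energy levels of a hydrogen-like atom are given by:
E_n = -13.6057 eV / n²

For n = 17:
E_17 = -13.6057 eV / 17²
E_17 = -13.6057 eV / 289
E_17 = -0.04708 eV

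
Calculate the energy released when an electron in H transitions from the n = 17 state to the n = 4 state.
0.803278 eV

The energy levels are E_n = -13.6057 eV / n².

Energy at n = 17: E_17 = -13.6057 / 17² = -0.047078547 eV
Energy at n = 4: E_4 = -13.6057 / 4² = -0.850356250 eV

For emission (electron falling to lower state), the photon energy is:
E_photon = E_17 - E_4 = |-0.047078547 - (-0.850356250)|
E_photon = 0.803278 eV

This energy is carried away by the emitted photon.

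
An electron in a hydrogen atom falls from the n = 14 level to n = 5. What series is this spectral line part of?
Pfund series

The spectral series in hydrogen are named based on the final (lower) energy level:
- Lyman series: n_final = 1 (ultraviolet)
- Balmer series: n_final = 2 (visible/near-UV)
- Paschen series: n_final = 3 (infrared)
- Brackett series: n_final = 4 (infrared)
- Pfund series: n_final = 5 (far infrared)

Since this transition ends at n = 5, it belongs to the Pfund series.

For reference, this 14 → 5 line has photon energy
ΔE = 13.6057 eV × (1/5² - 1/14²) = 0.47481116 eV,
corresponding to wavelength λ = hc/ΔE = 1239.84 eV·nm / 0.47481116 eV = 2611.23 nm in the far infrared region.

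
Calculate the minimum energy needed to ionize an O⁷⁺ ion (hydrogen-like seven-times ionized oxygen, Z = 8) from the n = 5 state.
34.83 eV

The ionization energy is the energy needed to remove the electron completely (n → ∞).

For a hydrogen-like ion with Z = 8, E_n = -13.6057 Z² / n² eV.

At n = 5: E_5 = -13.6057 × 8² / 5² = -34.83059 eV
At n = ∞: E_∞ = 0 eV

Ionization energy = E_∞ - E_5 = 0 - (-34.83059) = 34.83059 eV
Ionization energy ≈ 34.83 eV

This is also called the binding energy of the electron in state n = 5.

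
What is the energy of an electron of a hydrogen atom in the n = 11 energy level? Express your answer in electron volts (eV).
-0.112 eV

The energy levels of a hydrogen-like atom are given by:
E_n = -13.6057 eV / n²

For n = 11:
E_11 = -13.6057 eV / 11²
E_11 = -13.6057 eV / 121
E_11 = -0.112 eV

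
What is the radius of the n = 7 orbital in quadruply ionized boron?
0.5186 nm (or 5.1859 Å)

The Bohr radius formula is:
r_n = n² a₀ / Z

where a₀ = 0.0529177 nm is the Bohr radius.

For B⁴⁺ (Z = 5) at n = 7:
r_7 = 7² × 0.0529177 nm / 5
r_7 = 49 × 0.0529177 nm / 5
r_7 = 2.59297 nm / 5
r_7 = 0.5186 nm

The electron orbits at approximately 0.5186 nm from the nucleus.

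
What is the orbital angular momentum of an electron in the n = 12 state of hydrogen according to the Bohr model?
1.26549e-33 J·s (or 12ℏ)

In the Bohr model, angular momentum is quantized:
L = nℏ

where ℏ = h/(2π) = 1.0545718e-34 J·s

For n = 12:
L = 12 × 1.0545718e-34 J·s
L = 1.26549e-33 J·s

This can also be written as L = 12ℏ.
The angular momentum is an integer multiple of the reduced Planck constant.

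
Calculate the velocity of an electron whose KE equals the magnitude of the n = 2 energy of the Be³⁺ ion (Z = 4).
4.3754e+06 m/s (or 1.45947% of c)

The binding energy at n = 2 for Be³⁺ is:
E_2 = -13.6057 × 4²/2² = -54.4228000 eV
|E_2| = 54.4228000 eV

Convert to Joules:
KE = 54.4228000 eV × (1.602177 × 10⁻¹⁹ J/eV) = 8.719496e-18 J

Using KE = ½mv²:
v = √(2·KE/m_e)
v = √(2 × 8.719496e-18 J / 9.10938 × 10⁻³¹ kg)
v = 4.3754e+06 m/s

This is approximately 1.45947% the speed of light.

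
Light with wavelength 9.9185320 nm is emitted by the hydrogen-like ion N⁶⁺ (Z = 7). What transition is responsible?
n = 4 → n = 2

First, find the photon energy from the wavelength (hc = 1239.84 eV·nm):
E = hc/λ = 1239.84 eV·nm / 9.9185320 nm = 125.00237 eV

The energy levels of N⁶⁺ satisfy E_n = -13.6057 × 7² / n² eV, so an emission n_i → n_f releases
ΔE = 13.6057 × 7² × (1/n_f² − 1/n_i²) eV.

Setting ΔE equal to the photon energy:
1/n_f² − 1/n_i² = 125.00237 / (13.6057 × 7²) = 0.18750000

Since 1/n_i² must be positive, we need 1/n_f² > 0.18750000, i.e. n_f ≤ 2. For each allowed n_f, solve n_i = (1/n_f² − 0.18750000)^(−1/2) and check whether it is a whole number:
  n_f = 1: 1/n_i² = 1.00000000 − 0.18750000 = 0.81250000 → n_i = 1.109  (not an integer) ✗
  n_f = 2: 1/n_i² = 0.25000000 − 0.18750000 = 0.06250000 → n_i = 4.000  → integer, n_i = 4 ✓

Only n_f = 2 gives an integer upper level, n_i = 4.

The transition is from n = 4 to n = 2 (emission).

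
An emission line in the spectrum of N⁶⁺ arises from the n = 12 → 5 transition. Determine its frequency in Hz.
5.3286e+15 Hz

First, find the transition energy:
E_12 = -13.6057 × 7² / 12² = -4.62971736 eV
E_5 = -13.6057 × 7² / 5² = -26.66717200 eV
|ΔE| = |E_5 - E_12| = 22.03745464 eV

Convert to Joules: E = 22.03745464 eV × (1.602177 × 10⁻¹⁹ J/eV) = 3.530790e-18 J

Using E = hf:
f = E/h = 3.530790e-18 J / (6.62607 × 10⁻³⁴ J·s)
f = 5.3286e+15 Hz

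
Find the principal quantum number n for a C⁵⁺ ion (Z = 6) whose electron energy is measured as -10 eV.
n = 7

The exact energy levels follow E_n = -13.6057 Z² / n² eV with Z = 6.

The measured value (-10 eV) is reported to only 2 significant figures, so we must test candidate n values and see which one matches to that precision.

Candidate energies:
  n = 5:  E = -13.6057 × 6² / 5² = -19.59221 eV
  n = 6:  E = -13.6057 × 6² / 6² = -13.60570 eV
  n = 7:  E = -13.6057 × 6² / 7² = -9.99602 eV  ← matches
  n = 8:  E = -13.6057 × 6² / 8² = -7.65321 eV
  n = 9:  E = -13.6057 × 6² / 9² = -6.04698 eV

Checking against the measurement of -10 eV (2 sig figs), only n = 7 agrees:
E_7 = -9.99602 eV, which rounds to -10 eV ✓

Therefore n = 7.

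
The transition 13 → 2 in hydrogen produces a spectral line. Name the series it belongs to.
Balmer series

The spectral series in hydrogen are named based on the final (lower) energy level:
- Lyman series: n_final = 1 (ultraviolet)
- Balmer series: n_final = 2 (visible/near-UV)
- Paschen series: n_final = 3 (infrared)
- Brackett series: n_final = 4 (infrared)
- Pfund series: n_final = 5 (far infrared)

Since this transition ends at n = 2, it belongs to the Balmer series.

For reference, this 13 → 2 line has photon energy
ΔE = 13.6057 eV × (1/2² - 1/13²) = 3.320918 eV,
corresponding to wavelength λ = hc/ΔE = 1239.84 eV·nm / 3.320918 eV = 373.34 nm in the visible/near-UV region.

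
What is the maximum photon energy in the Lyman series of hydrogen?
13.605700 eV

The series limit corresponds to the transition from n = ∞ to n = 1.
This is the highest energy (shortest wavelength) transition in the Lyman series.

E_∞ = 0 eV
E_1 = -13.6057 / 1² = -13.605700 eV

Energy at series limit:
ΔE = E_∞ - E_1 = 0 - (-13.605700) = 13.605700 eV

This energy equals the ionization energy from the n = 1 state of hydrogen.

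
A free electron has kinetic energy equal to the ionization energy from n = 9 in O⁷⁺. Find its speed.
1.94462e+06 m/s (or 0.649% of c)

The binding energy at n = 9 for O⁷⁺ is:
E_9 = -13.6057 × 8²/9² = -10.7501827 eV
|E_9| = 10.7501827 eV

Convert to Joules:
KE = 10.7501827 eV × (1.602177 × 10⁻¹⁹ J/eV) = 1.7223695e-18 J

Using KE = ½mv²:
v = √(2·KE/m_e)
v = √(2 × 1.7223695e-18 J / 9.10938 × 10⁻³¹ kg)
v = 1.94462e+06 m/s

This is approximately 0.649% the speed of light.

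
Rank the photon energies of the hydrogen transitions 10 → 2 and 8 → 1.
8 → 1

Calculate the energy for each transition:

Transition 10 → 2:
ΔE₁ = |E_2 - E_10| = |-13.6057/2² - (-13.6057/10²)|
ΔE₁ = |-3.40142500 - (-0.13605700)| = 3.26537 eV

Transition 8 → 1:
ΔE₂ = |E_1 - E_8| = |-13.6057/1² - (-13.6057/8²)|
ΔE₂ = |-13.60570000 - (-0.21258906)| = 13.39311 eV

Since 13.39311 eV > 3.26537 eV, the transition 8 → 1 emits the more energetic photon.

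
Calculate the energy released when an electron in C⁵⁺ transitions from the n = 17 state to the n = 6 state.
11.911 eV

The energy levels are E_n = -13.6057 Z² eV / n².

Energy at n = 17: E_17 = -13.6057 × 6² / 17² = -1.694828 eV
Energy at n = 6: E_6 = -13.6057 × 6² / 6² = -13.605700 eV

For emission (electron falling to lower state), the photon energy is:
E_photon = E_17 - E_6 = |-1.694828 - (-13.605700)|
E_photon = 11.911 eV

This energy is carried away by the emitted photon.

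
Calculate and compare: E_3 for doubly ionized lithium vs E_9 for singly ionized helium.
Li²⁺ at n = 3 (E = -13.606 eV)

Using E_n = -13.6057 Z² / n² eV:

Li²⁺ (Z = 3) at n = 3:
E = -13.6057 × 3² / 3² = -13.6057 × 9 / 9 = -13.605700 eV

He⁺ (Z = 2) at n = 9:
E = -13.6057 × 2² / 9² = -13.6057 × 4 / 81 = -0.671886 eV

Since -13.605700 eV < -0.671886 eV,
Li²⁺ at n = 3 is more tightly bound (requires more energy to ionize).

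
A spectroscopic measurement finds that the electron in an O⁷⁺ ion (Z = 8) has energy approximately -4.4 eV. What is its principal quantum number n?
n = 14

The exact energy levels follow E_n = -13.6057 Z² / n² eV with Z = 8.

The measured value (-4.4 eV) is reported to only 2 significant figures, so we must test candidate n values and see which one matches to that precision.

Candidate energies:
  n = 12:  E = -13.6057 × 8² / 12² = -6.04698 eV
  n = 13:  E = -13.6057 × 8² / 13² = -5.15245 eV
  n = 14:  E = -13.6057 × 8² / 14² = -4.44268 eV  ← matches
  n = 15:  E = -13.6057 × 8² / 15² = -3.87007 eV
  n = 16:  E = -13.6057 × 8² / 16² = -3.40143 eV

Checking against the measurement of -4.4 eV (2 sig figs), only n = 14 agrees:
E_14 = -4.44268 eV, which rounds to -4.4 eV ✓

Therefore n = 14.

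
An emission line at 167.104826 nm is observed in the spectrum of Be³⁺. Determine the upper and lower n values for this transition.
n = 13 → n = 5

First, find the photon energy from the wavelength (hc = 1239.84 eV·nm):
E = hc/λ = 1239.84 eV·nm / 167.104826 nm = 7.4195344 eV

The energy levels of Be³⁺ satisfy E_n = -13.6057 × 4² / n² eV, so an emission n_i → n_f releases
ΔE = 13.6057 × 4² × (1/n_f² − 1/n_i²) eV.

Setting ΔE equal to the photon energy:
1/n_f² − 1/n_i² = 7.4195344 / (13.6057 × 4²) = 0.034082840

Since 1/n_i² must be positive, we need 1/n_f² > 0.034082840, i.e. n_f ≤ 5. For each allowed n_f, solve n_i = (1/n_f² − 0.034082840)^(−1/2) and check whether it is a whole number:
  n_f = 1: 1/n_i² = 1.000000000 − 0.034082840 = 0.965917160 → n_i = 1.017  (not an integer) ✗
  n_f = 2: 1/n_i² = 0.250000000 − 0.034082840 = 0.215917160 → n_i = 2.152  (not an integer) ✗
  n_f = 3: 1/n_i² = 0.111111111 − 0.034082840 = 0.077028271 → n_i = 3.603  (not an integer) ✗
  n_f = 4: 1/n_i² = 0.062500000 − 0.034082840 = 0.028417160 → n_i = 5.932  (not an integer) ✗
  n_f = 5: 1/n_i² = 0.040000000 − 0.034082840 = 0.005917160 → n_i = 13.000  → integer, n_i = 13 ✓

Only n_f = 5 gives an integer upper level, n_i = 13.

The transition is from n = 13 to n = 5 (emission).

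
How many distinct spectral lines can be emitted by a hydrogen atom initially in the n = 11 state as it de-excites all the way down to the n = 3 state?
36

The electron can occupy levels n = 3, 4, ..., 11 during de-excitation — that is m = 11 - 3 + 1 = 9 distinct levels.

The number of distinct spectral lines equals the number of ways to choose 2 of these m levels (each pair gives one possible emission transition):

Number of lines = m(m-1)/2 = 9×8/2 = 36

These correspond to all possible transitions between the 9 levels:
11 → 10, 11 → 9, 11 → 8, 11 → 7, 11 → 6, 11 → 5, 11 → 4, 11 → 3...

Each transition produces a photon with a unique energy (and thus wavelength). This count does not depend on Z.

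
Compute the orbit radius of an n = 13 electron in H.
8.9431 nm (or 89.4309 Å)

The Bohr radius formula is:
r_n = n² a₀ / Z

where a₀ = 0.0529177 nm is the Bohr radius.

For H (Z = 1) at n = 13:
r_13 = 13² × 0.0529177 nm / 1
r_13 = 169 × 0.0529177 nm / 1
r_13 = 8.94309 nm / 1
r_13 = 8.9431 nm

The electron orbits at approximately 8.9431 nm from the nucleus.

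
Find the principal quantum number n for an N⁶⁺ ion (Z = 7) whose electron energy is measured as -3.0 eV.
n = 15

The exact energy levels follow E_n = -13.6057 Z² / n² eV with Z = 7.

The measured value (-3.0 eV) is reported to only 2 significant figures, so we must test candidate n values and see which one matches to that precision.

Candidate energies:
  n = 13:  E = -13.6057 × 7² / 13² = -3.944848 eV
  n = 14:  E = -13.6057 × 7² / 14² = -3.401425 eV
  n = 15:  E = -13.6057 × 7² / 15² = -2.963019 eV  ← matches
  n = 16:  E = -13.6057 × 7² / 16² = -2.604216 eV
  n = 17:  E = -13.6057 × 7² / 17² = -2.306849 eV

Checking against the measurement of -3.0 eV (2 sig figs), only n = 15 agrees:
E_15 = -2.963019 eV, which rounds to -3.0 eV ✓

Therefore n = 15.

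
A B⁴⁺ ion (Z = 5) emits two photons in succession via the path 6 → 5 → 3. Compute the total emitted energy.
28.345 eV

The energy levels of B⁴⁺ are E_n = -13.6057 × 5² / n² eV.

First transition (6 → 5):
ΔE₁ = |E_5 - E_6|
ΔE₁ = |-13.605700000 - (-9.448402778)| = 4.157297 eV

Second transition (5 → 3):
ΔE₂ = |E_3 - E_5|
ΔE₂ = |-37.793611111 - (-13.605700000)| = 24.187911 eV

Total energy released:
E_total = ΔE₁ + ΔE₂ = 4.157297 + 24.187911 = 28.345 eV

Note: This equals the direct transition 6 → 3: 28.345 eV ✓
Energy is conserved regardless of the path taken.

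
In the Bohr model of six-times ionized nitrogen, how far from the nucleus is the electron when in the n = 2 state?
0.0302 nm (or 0.3024 Å)

The Bohr radius formula is:
r_n = n² a₀ / Z

where a₀ = 0.0529177 nm is the Bohr radius.

For N⁶⁺ (Z = 7) at n = 2:
r_2 = 2² × 0.0529177 nm / 7
r_2 = 4 × 0.0529177 nm / 7
r_2 = 0.21167 nm / 7
r_2 = 0.0302 nm

The electron orbits at approximately 0.0302 nm from the nucleus.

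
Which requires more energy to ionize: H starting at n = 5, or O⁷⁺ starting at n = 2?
O⁷⁺ at n = 2 (E = -217.691 eV)

Using E_n = -13.6057 Z² / n² eV:

H (Z = 1) at n = 5:
E = -13.6057 × 1² / 5² = -13.6057 × 1 / 25 = -0.544228 eV

O⁷⁺ (Z = 8) at n = 2:
E = -13.6057 × 8² / 2² = -13.6057 × 64 / 4 = -217.691200 eV

Since -217.691200 eV < -0.544228 eV,
O⁷⁺ at n = 2 is more tightly bound (requires more energy to ionize).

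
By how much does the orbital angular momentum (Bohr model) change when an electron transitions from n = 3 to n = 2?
1.0546e-34 J·s (or 1ℏ)

In the Bohr model, L_n = nℏ where ℏ = 1.054572e-34 J·s.

L_3 = 3ℏ = 3.163716e-34 J·s
L_2 = 2ℏ = 2.109144e-34 J·s

ΔL = L_3 - L_2 = (3 - 2)ℏ = 1ℏ
ΔL = 1 × 1.054572e-34 J·s = 1.0546e-34 J·s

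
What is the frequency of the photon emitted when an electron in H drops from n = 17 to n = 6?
8.0001e+13 Hz

First, find the transition energy:
E_17 = -13.6057 / 17² = -0.04707855 eV
E_6 = -13.6057 / 6² = -0.37793611 eV
|ΔE| = |E_6 - E_17| = 0.33085756 eV

Convert to Joules: E = 0.33085756 eV × (1.602177 × 10⁻¹⁹ J/eV) = 5.300924e-20 J

Using E = hf:
f = E/h = 5.300924e-20 J / (6.62607 × 10⁻³⁴ J·s)
f = 8.0001e+13 Hz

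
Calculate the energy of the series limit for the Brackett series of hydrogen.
0.850 eV

The series limit corresponds to the transition from n = ∞ to n = 4.
This is the highest energy (shortest wavelength) transition in the Brackett series.

E_∞ = 0 eV
E_4 = -13.6057 / 4² = -0.850 eV

Energy at series limit:
ΔE = E_∞ - E_4 = 0 - (-0.850) = 0.850 eV

This energy equals the ionization energy from the n = 4 state of hydrogen.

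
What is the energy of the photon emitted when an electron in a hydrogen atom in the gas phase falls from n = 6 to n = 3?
1.13 eV

The energy levels are E_n = -13.6057 eV / n².

Energy at n = 6: E_6 = -13.6057 / 6² = -0.37794 eV
Energy at n = 3: E_3 = -13.6057 / 3² = -1.51174 eV

For emission (electron falling to lower state), the photon energy is:
E_photon = E_6 - E_3 = |-0.37794 - (-1.51174)|
E_photon = 1.13 eV

This energy is carried away by the emitted photon.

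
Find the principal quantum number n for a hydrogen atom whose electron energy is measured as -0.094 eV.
n = 12

The exact energy levels follow E_n = -13.6057 eV / n².

The measured value (-0.094 eV) is reported to only 2 significant figures, so we must test candidate n values and see which one matches to that precision.

Candidate energies:
  n = 10:  E = -13.6057/10² = -0.136057 eV
  n = 11:  E = -13.6057/11² = -0.112444 eV
  n = 12:  E = -13.6057/12² = -0.094484 eV  ← matches
  n = 13:  E = -13.6057/13² = -0.080507 eV
  n = 14:  E = -13.6057/14² = -0.069417 eV

Checking against the measurement of -0.094 eV (2 sig figs), only n = 12 agrees:
E_12 = -0.094484 eV, which rounds to -0.094 eV ✓

Therefore n = 12.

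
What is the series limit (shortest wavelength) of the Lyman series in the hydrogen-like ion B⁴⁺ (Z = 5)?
3.65 nm

The series limit corresponds to the transition from n = ∞ to n = 1.
This is the highest energy (shortest wavelength) transition in the Lyman series.

E_∞ = 0 eV
E_1 = -13.6057 × 5² / 1² = -340.1425 eV

Energy at series limit:
ΔE = E_∞ - E_1 = 0 - (-340.1425) = 340.1425 eV
λ = hc/E = 1239.84 eV·nm / 340.1425 eV = 3.65 nm

This energy equals the ionization energy from the n = 1 state of B⁴⁺.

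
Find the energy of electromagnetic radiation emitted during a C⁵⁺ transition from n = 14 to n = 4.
28.114 eV

The energy levels are E_n = -13.6057 Z² eV / n².

Energy at n = 14: E_14 = -13.6057 × 6² / 14² = -2.499006 eV
Energy at n = 4: E_4 = -13.6057 × 6² / 4² = -30.612825 eV

For emission (electron falling to lower state), the photon energy is:
E_photon = E_14 - E_4 = |-2.499006 - (-30.612825)|
E_photon = 28.114 eV

This energy is carried away by the emitted photon.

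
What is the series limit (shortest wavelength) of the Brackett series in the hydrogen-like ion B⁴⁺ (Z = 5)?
58.32 nm

The series limit corresponds to the transition from n = ∞ to n = 4.
This is the highest energy (shortest wavelength) transition in the Brackett series.

E_∞ = 0 eV
E_4 = -13.6057 × 5² / 4² = -21.2589 eV

Energy at series limit:
ΔE = E_∞ - E_4 = 0 - (-21.2589) = 21.2589 eV
λ = hc/E = 1239.84 eV·nm / 21.2589 eV = 58.32 nm

This energy equals the ionization energy from the n = 4 state of B⁴⁺.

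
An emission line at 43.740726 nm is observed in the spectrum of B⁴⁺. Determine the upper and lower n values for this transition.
n = 6 → n = 3

First, find the photon energy from the wavelength (hc = 1239.84 eV·nm):
E = hc/λ = 1239.84 eV·nm / 43.740726 nm = 28.345209 eV

The energy levels of B⁴⁺ satisfy E_n = -13.6057 × 5² / n² eV, so an emission n_i → n_f releases
ΔE = 13.6057 × 5² × (1/n_f² − 1/n_i²) eV.

Setting ΔE equal to the photon energy:
1/n_f² − 1/n_i² = 28.345209 / (13.6057 × 5²) = 0.083333335

Since 1/n_i² must be positive, we need 1/n_f² > 0.083333335, i.e. n_f ≤ 3. For each allowed n_f, solve n_i = (1/n_f² − 0.083333335)^(−1/2) and check whether it is a whole number:
  n_f = 1: 1/n_i² = 1.000000000 − 0.083333335 = 0.916666665 → n_i = 1.044  (not an integer) ✗
  n_f = 2: 1/n_i² = 0.250000000 − 0.083333335 = 0.166666665 → n_i = 2.449  (not an integer) ✗
  n_f = 3: 1/n_i² = 0.111111111 − 0.083333335 = 0.027777776 → n_i = 6.000  → integer, n_i = 6 ✓

Only n_f = 3 gives an integer upper level, n_i = 6.

The transition is from n = 6 to n = 3 (emission).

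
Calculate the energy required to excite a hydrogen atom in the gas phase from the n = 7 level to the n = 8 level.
0.07 eV

The energy levels of a hydrogen-like atom are E_n = -13.6057 eV / n².

Energy at n = 7: E_7 = -13.6057 / 7² = -0.27767 eV
Energy at n = 8: E_8 = -13.6057 / 8² = -0.21259 eV

The excitation energy is the difference:
ΔE = E_8 - E_7
ΔE = -0.21259 - (-0.27767)
ΔE = 0.07 eV

Since this is positive, energy must be absorbed (photon absorption).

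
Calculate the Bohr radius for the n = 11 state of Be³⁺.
1.6008 nm (or 16.0076 Å)

The Bohr radius formula is:
r_n = n² a₀ / Z

where a₀ = 0.0529177 nm is the Bohr radius.

For Be³⁺ (Z = 4) at n = 11:
r_11 = 11² × 0.0529177 nm / 4
r_11 = 121 × 0.0529177 nm / 4
r_11 = 6.40304 nm / 4
r_11 = 1.6008 nm

The electron orbits at approximately 1.6008 nm from the nucleus.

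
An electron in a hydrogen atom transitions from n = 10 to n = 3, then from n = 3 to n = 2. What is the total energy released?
3.27 eV

The energy levels of hydrogen are E_n = -13.6057 / n² eV.

First transition (10 → 3):
ΔE₁ = |E_3 - E_10|
ΔE₁ = |-1.51174444 - (-0.13605700)| = 1.37569 eV

Second transition (3 → 2):
ΔE₂ = |E_2 - E_3|
ΔE₂ = |-3.40142500 - (-1.51174444)| = 1.88968 eV

Total energy released:
E_total = ΔE₁ + ΔE₂ = 1.37569 + 1.88968 = 3.27 eV

Note: This equals the direct transition 10 → 2: 3.27 eV ✓
Energy is conserved regardless of the path taken.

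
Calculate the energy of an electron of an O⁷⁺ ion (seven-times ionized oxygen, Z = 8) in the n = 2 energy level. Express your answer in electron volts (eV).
-217.69 eV

The energy levels of a hydrogen-like atom are given by:
E_n = -13.6057 Z² / n² eV  (with Z = 8 for O⁷⁺)

For n = 2:
E_2 = -13.6057 × 8² / 2²
E_2 = -13.6057 × 64 / 4
E_2 = -217.69 eV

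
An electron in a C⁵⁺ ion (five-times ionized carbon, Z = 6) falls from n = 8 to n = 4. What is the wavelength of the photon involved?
54.00 nm

First, find the transition energy using E_n = -13.6057 Z² / n² eV:
E_8 = -13.6057 × 6² / 8² = -7.6532 eV
E_4 = -13.6057 × 6² / 4² = -30.6128 eV

Photon energy: |ΔE| = |E_4 - E_8| = 22.9596 eV

Convert to wavelength using E = hc/λ with hc = 1239.84 eV·nm:
λ = hc/E = 1239.84 eV·nm / 22.9596 eV
λ = 54.00 nm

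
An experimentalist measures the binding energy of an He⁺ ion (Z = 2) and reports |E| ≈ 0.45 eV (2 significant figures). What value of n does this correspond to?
n = 11

The exact energy levels follow E_n = -13.6057 Z² / n² eV with Z = 2.

The measured value (-0.45 eV) is reported to only 2 significant figures, so we must test candidate n values and see which one matches to that precision.

Candidate energies:
  n = 9:  E = -13.6057 × 2² / 9² = -0.67189 eV
  n = 10:  E = -13.6057 × 2² / 10² = -0.54423 eV
  n = 11:  E = -13.6057 × 2² / 11² = -0.44978 eV  ← matches
  n = 12:  E = -13.6057 × 2² / 12² = -0.37794 eV
  n = 13:  E = -13.6057 × 2² / 13² = -0.32203 eV

Checking against the measurement of -0.45 eV (2 sig figs), only n = 11 agrees:
E_11 = -0.44978 eV, which rounds to -0.45 eV ✓

Therefore n = 11.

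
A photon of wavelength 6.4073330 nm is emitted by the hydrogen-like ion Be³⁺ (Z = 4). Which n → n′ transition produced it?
n = 3 → n = 1

First, find the photon energy from the wavelength (hc = 1239.84 eV·nm):
E = hc/λ = 1239.84 eV·nm / 6.4073330 nm = 193.50329 eV

The energy levels of Be³⁺ satisfy E_n = -13.6057 × 4² / n² eV, so an emission n_i → n_f releases
ΔE = 13.6057 × 4² × (1/n_f² − 1/n_i²) eV.

Setting ΔE equal to the photon energy:
1/n_f² − 1/n_i² = 193.50329 / (13.6057 × 4²) = 0.88888889

Since 1/n_i² must be positive, we need 1/n_f² > 0.88888889, i.e. n_f ≤ 1. For each allowed n_f, solve n_i = (1/n_f² − 0.88888889)^(−1/2) and check whether it is a whole number:
  n_f = 1: 1/n_i² = 1.00000000 − 0.88888889 = 0.11111111 → n_i = 3.000  → integer, n_i = 3 ✓

Only n_f = 1 gives an integer upper level, n_i = 3.

The transition is from n = 3 to n = 1 (emission).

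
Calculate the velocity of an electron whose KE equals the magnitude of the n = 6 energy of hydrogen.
3.6462e+05 m/s (or 0.12162% of c)

The binding energy at n = 6 for hydrogen is:
E_6 = -13.6057/6² = -0.37793611 eV
|E_6| = 0.37793611 eV

Convert to Joules:
KE = 0.37793611 eV × (1.602177 × 10⁻¹⁹ J/eV) = 6.055205e-20 J

Using KE = ½mv²:
v = √(2·KE/m_e)
v = √(2 × 6.055205e-20 J / 9.10938 × 10⁻³¹ kg)
v = 3.6462e+05 m/s

This is approximately 0.12162% the speed of light.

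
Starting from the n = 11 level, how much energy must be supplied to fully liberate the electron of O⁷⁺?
7.196 eV

The ionization energy is the energy needed to remove the electron completely (n → ∞).

For a hydrogen-like ion with Z = 8, E_n = -13.6057 Z² / n² eV.

At n = 11: E_11 = -13.6057 × 8² / 11² = -7.196403 eV
At n = ∞: E_∞ = 0 eV

Ionization energy = E_∞ - E_11 = 0 - (-7.196403) = 7.196403 eV
Ionization energy ≈ 7.196 eV

This is also called the binding energy of the electron in state n = 11.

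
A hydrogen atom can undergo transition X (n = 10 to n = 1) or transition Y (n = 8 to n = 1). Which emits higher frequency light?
10 → 1

Calculate the energy for each transition:

Transition 10 → 1:
ΔE₁ = |E_1 - E_10| = |-13.6057/1² - (-13.6057/10²)|
ΔE₁ = |-13.6057000000 - (-0.1360570000)| = 13.4696430 eV

Transition 8 → 1:
ΔE₂ = |E_1 - E_8| = |-13.6057/1² - (-13.6057/8²)|
ΔE₂ = |-13.6057000000 - (-0.2125890625)| = 13.3931109 eV

Since 13.4696430 eV > 13.3931109 eV, the transition 10 → 1 emits the more energetic photon.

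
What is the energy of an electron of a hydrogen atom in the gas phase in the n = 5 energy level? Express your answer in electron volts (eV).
-0.54423 eV

The energy levels of a hydrogen-like atom are given by:
E_n = -13.6057 eV / n²

For n = 5:
E_5 = -13.6057 eV / 5²
E_5 = -13.6057 eV / 25
E_5 = -0.54423 eV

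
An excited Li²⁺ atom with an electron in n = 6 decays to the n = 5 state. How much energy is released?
1.496627 eV

The energy levels are E_n = -13.6057 Z² eV / n².

Energy at n = 6: E_6 = -13.6057 × 3² / 6² = -3.401425000 eV
Energy at n = 5: E_5 = -13.6057 × 3² / 5² = -4.898052000 eV

For emission (electron falling to lower state), the photon energy is:
E_photon = E_6 - E_5 = |-3.401425000 - (-4.898052000)|
E_photon = 1.496627 eV

This energy is carried away by the emitted photon.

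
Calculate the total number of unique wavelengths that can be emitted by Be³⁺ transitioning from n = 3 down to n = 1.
3

The electron can occupy levels n = 1, 2, ..., 3 during de-excitation — that is m = 3 - 1 + 1 = 3 distinct levels.

The number of distinct spectral lines equals the number of ways to choose 2 of these m levels (each pair gives one possible emission transition):

Number of lines = m(m-1)/2 = 3×2/2 = 3

These correspond to all possible transitions between the 3 levels:
3 → 2, 3 → 1, 2 → 1

Each transition produces a photon with a unique energy (and thus wavelength). This count does not depend on Z.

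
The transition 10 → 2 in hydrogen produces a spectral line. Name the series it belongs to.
Balmer series

The spectral series in hydrogen are named based on the final (lower) energy level:
- Lyman series: n_final = 1 (ultraviolet)
- Balmer series: n_final = 2 (visible/near-UV)
- Paschen series: n_final = 3 (infrared)
- Brackett series: n_final = 4 (infrared)
- Pfund series: n_final = 5 (far infrared)

Since this transition ends at n = 2, it belongs to the Balmer series.

For reference, this 10 → 2 line has photon energy
ΔE = 13.6057 eV × (1/2² - 1/10²) = 3.2653680000 eV,
corresponding to wavelength λ = hc/ΔE = 1239.84 eV·nm / 3.2653680000 eV = 379.693805 nm in the visible/near-UV region.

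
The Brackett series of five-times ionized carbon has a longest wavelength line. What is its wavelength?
112.502 nm

The longest wavelength corresponds to the smallest energy transition in the series.
The Brackett series has all transitions ending at n_f = 4.

For C⁵⁺ (Z = 6), the first line (α-line) is the jump from n = 5 to n = 4:
E_5 = -13.6057 × 6² / 5² = -19.592208 eV
E_4 = -13.6057 × 6² / 4² = -30.612825 eV
ΔE = E_5 - E_4 = 11.020617 eV

λ = hc/E = 1239.84 eV·nm / 11.020617 eV
λ = 112.502 nm

This is the α-line of the Brackett series in C⁵⁺.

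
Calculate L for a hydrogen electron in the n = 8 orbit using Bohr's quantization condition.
8.4366e-34 J·s (or 8ℏ)

In the Bohr model, angular momentum is quantized:
L = nℏ

where ℏ = h/(2π) = 1.054572e-34 J·s

For n = 8:
L = 8 × 1.054572e-34 J·s
L = 8.4366e-34 J·s

This can also be written as L = 8ℏ.
The angular momentum is an integer multiple of the reduced Planck constant.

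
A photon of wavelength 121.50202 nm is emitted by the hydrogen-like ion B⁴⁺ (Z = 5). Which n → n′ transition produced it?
n = 10 → n = 5

First, find the photon energy from the wavelength (hc = 1239.84 eV·nm):
E = hc/λ = 1239.84 eV·nm / 121.50202 nm = 10.204275 eV

The energy levels of B⁴⁺ satisfy E_n = -13.6057 × 5² / n² eV, so an emission n_i → n_f releases
ΔE = 13.6057 × 5² × (1/n_f² − 1/n_i²) eV.

Setting ΔE equal to the photon energy:
1/n_f² − 1/n_i² = 10.204275 / (13.6057 × 5²) = 0.030000000

Since 1/n_i² must be positive, we need 1/n_f² > 0.030000000, i.e. n_f ≤ 5. For each allowed n_f, solve n_i = (1/n_f² − 0.030000000)^(−1/2) and check whether it is a whole number:
  n_f = 1: 1/n_i² = 1.000000000 − 0.030000000 = 0.970000000 → n_i = 1.015  (not an integer) ✗
  n_f = 2: 1/n_i² = 0.250000000 − 0.030000000 = 0.220000000 → n_i = 2.132  (not an integer) ✗
  n_f = 3: 1/n_i² = 0.111111111 − 0.030000000 = 0.081111111 → n_i = 3.511  (not an integer) ✗
  n_f = 4: 1/n_i² = 0.062500000 − 0.030000000 = 0.032500000 → n_i = 5.547  (not an integer) ✗
  n_f = 5: 1/n_i² = 0.040000000 − 0.030000000 = 0.010000000 → n_i = 10.000  → integer, n_i = 10 ✓

Only n_f = 5 gives an integer upper level, n_i = 10.

The transition is from n = 10 to n = 5 (emission).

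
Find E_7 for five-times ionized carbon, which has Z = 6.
-9.996 eV

For hydrogen-like ions, the energy levels scale with Z²:
E_n = -13.6057 Z² / n² eV

For C⁵⁺ (Z = 6) at n = 7:
E_7 = -13.6057 × 6² / 7²
E_7 = -13.6057 × 36 / 49
E_7 = -489.8052 / 49
E_7 = -9.996 eV

The energy is 36 times more negative than hydrogen at the same n due to the stronger nuclear charge.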